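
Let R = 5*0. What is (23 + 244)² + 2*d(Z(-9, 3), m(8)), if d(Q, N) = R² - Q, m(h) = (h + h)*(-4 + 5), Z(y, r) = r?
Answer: 71283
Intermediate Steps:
R = 0
m(h) = 2*h (m(h) = (2*h)*1 = 2*h)
d(Q, N) = -Q (d(Q, N) = 0² - Q = 0 - Q = -Q)
(23 + 244)² + 2*d(Z(-9, 3), m(8)) = (23 + 244)² + 2*(-1*3) = 267² + 2*(-3) = 71289 - 6 = 71283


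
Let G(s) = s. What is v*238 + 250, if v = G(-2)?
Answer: -226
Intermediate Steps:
v = -2
v*238 + 250 = -2*238 + 250 = -476 + 250 = -226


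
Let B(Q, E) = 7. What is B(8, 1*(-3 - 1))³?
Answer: 343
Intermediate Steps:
B(8, 1*(-3 - 1))³ = 7³ = 343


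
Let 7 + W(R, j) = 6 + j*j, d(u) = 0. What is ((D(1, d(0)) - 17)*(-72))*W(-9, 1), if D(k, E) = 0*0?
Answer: 0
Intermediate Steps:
D(k, E) = 0
W(R, j) = -1 + j**2 (W(R, j) = -7 + (6 + j*j) = -7 + (6 + j**2) = -1 + j**2)
((D(1, d(0)) - 17)*(-72))*W(-9, 1) = ((0 - 17)*(-72))*(-1 + 1**2) = (-17*(-72))*(-1 + 1) = 1224*0 = 0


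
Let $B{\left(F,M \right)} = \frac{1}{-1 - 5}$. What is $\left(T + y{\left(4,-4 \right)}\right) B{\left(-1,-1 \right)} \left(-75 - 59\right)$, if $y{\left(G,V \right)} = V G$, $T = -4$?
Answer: $- \frac{1340}{3} \approx -446.67$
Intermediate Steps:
$B{\left(F,M \right)} = - \frac{1}{6}$ ($B{\left(F,M \right)} = \frac{1}{-6} = - \frac{1}{6}$)
$y{\left(G,V \right)} = G V$
$\left(T + y{\left(4,-4 \right)}\right) B{\left(-1,-1 \right)} \left(-75 - 59\right) = \left(-4 + 4 \left(-4\right)\right) \left(- \frac{1}{6}\right) \left(-75 - 59\right) = \left(-4 - 16\right) \left(- \frac{1}{6}\right) \left(-134\right) = \left(-20\right) \left(- \frac{1}{6}\right) \left(-134\right) = \frac{10}{3} \left(-134\right) = - \frac{1340}{3}$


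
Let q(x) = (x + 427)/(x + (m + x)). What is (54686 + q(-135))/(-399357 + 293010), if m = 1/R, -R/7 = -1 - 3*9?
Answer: -964623734/1875925631 ≈ -0.51421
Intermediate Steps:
R = 196 (R = -7*(-1 - 3*9) = -7*(-1 - 27) = -7*(-28) = 196)
m = 1/196 ≈ 0.0051020
q(x) = (427 + x)/(1/196 + 2*x) (q(x) = (x + 427)/(x + (1/196 + x)) = (427 + x)/(1/196 + 2*x))
(54686 + q(-135))/(-399357 + 293010) = (54686 + 196*(427 - 135)/(1 + 392*(-135)))/(-399357 + 293010) = (54686 + 196*292/(1 - 52920))/(-106347) = (54686 + 196*292/(-52919))*(-1/106347) = (54686 + 196*(-1/52919)*292)*(-1/106347) = (54686 - 57232/52919)*(-1/106347) = (2893871202/52919)*(-1/106347) = -964623734/1875925631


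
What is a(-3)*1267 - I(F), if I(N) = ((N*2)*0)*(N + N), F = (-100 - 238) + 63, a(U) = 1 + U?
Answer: -2534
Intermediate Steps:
F = -275 (F = -338 + 63 = -275)
I(N) = 0 (I(N) = ((2*N)*0)*(2*N) = 0*(2*N) = 0)
a(-3)*1267 - I(F) = (1 - 3)*1267 - 1*0 = -2*1267 + 0 = -2534 + 0 = -2534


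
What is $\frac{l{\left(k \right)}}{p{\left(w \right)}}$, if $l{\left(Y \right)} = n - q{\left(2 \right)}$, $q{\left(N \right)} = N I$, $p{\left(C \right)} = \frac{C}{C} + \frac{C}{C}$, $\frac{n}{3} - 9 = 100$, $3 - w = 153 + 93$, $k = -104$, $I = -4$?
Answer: $\frac{335}{2} \approx 167.5$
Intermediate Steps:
$w = -243$ ($w = 3 - \left(153 + 93\right) = 3 - 246 = -243$)
$n = 327$ ($n = 27 + 3 \cdot 100 = 27 + 300 = 327$)
$p{\left(C \right)} = 2$ ($p{\left(C \right)} = 1 + 1 = 2$)
$q{\left(N \right)} = - 4 N$ ($q{\left(N \right)} = N \left(-4\right) = - 4 N$)
$l{\left(Y \right)} = 335$ ($l{\left(Y \right)} = 327 - \left(-4\right) 2 = 327 - -8 = 327 + 8 = 335$)
$\frac{l{\left(k \right)}}{p{\left(w \right)}} = \frac{335}{2}$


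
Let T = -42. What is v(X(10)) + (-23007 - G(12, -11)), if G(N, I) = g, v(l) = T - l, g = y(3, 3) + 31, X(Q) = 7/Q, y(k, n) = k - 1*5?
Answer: -230787/10 ≈ -23079.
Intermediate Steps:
y(k, n) = -5 + k (y(k, n) = k - 5 = -5 + k)
g = 29 (g = (-5 + 3) + 31 = -2 + 31 = 29)
v(l) = -42 - l
G(N, I) = 29
v(X(10)) + (-23007 - G(12, -11)) = (-42 - 7/10) + (-23007 - 1*29) = (-42 - 7/10) + (-23007 - 29) = (-42 - 1*7/10) - 23036 = (-42 - 7/10) - 23036 = -427/10 - 23036 = -230787/10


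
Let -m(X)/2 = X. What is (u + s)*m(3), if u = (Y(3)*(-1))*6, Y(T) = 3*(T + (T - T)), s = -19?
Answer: 438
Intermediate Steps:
m(X) = -2*X
Y(T) = 3*T (Y(T) = 3*(T + 0) = 3*T)
u = -54 (u = ((3*3)*(-1))*6 = (9*(-1))*6 = -9*6 = -54)
(u + s)*m(3) = (-54 - 19)*(-2*3) = -73*(-6) = 438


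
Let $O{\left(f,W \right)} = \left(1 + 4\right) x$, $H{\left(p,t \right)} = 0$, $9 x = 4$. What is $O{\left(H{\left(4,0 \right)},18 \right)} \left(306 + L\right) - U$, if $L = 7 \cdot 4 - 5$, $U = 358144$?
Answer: $- \frac{3216716}{9} \approx -3.5741 \cdot 10^{5}$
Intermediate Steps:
$x = \frac{4}{9}$ ($x = \frac{1}{9} \cdot 4 = \frac{4}{9} \approx 0.44444$)
$O{\left(f,W \right)} = \frac{20}{9}$ ($O{\left(f,W \right)} = \left(1 + 4\right) \frac{4}{9} = 5 \cdot \frac{4}{9} = \frac{20}{9}$)
$L = 23$ ($L = 28 - 5 = 23$)
$O{\left(H{\left(4,0 \right)},18 \right)} \left(306 + L\right) - U = \frac{20 \left(306 + 23\right)}{9} - 358144 = \frac{20}{9} \cdot 329 - 358144 = \frac{6580}{9} - 358144 = - \frac{3216716}{9}$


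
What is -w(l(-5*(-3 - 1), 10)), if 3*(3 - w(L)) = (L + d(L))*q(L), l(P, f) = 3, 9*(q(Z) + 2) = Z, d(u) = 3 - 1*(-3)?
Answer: -8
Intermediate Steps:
d(u) = 6 (d(u) = 3 + 3 = 6)
q(Z) = -2 + Z/9
w(L) = 3 - (-2 + L/9)*(6 + L)/3 (w(L) = 3 - (L + 6)*(-2 + L/9)/3 = 3 - (6 + L)*(-2 + L/9)/3 = 3 - (-2 + L/9)*(6 + L)/3)
-w(l(-5*(-3 - 1), 10)) = -(7 - 1/27*3² + (4/9)*3) = -(7 - 1/27*9 + 4/3) = -(7 - ⅓ + 4/3) = -1*8 = -8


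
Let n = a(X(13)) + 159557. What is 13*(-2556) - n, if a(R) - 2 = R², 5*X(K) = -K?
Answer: -4819844/25 ≈ -1.9279e+5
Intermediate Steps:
X(K) = -K/5 (X(K) = (-K)/5 = -K/5)
a(R) = 2 + R²
n = 3989144/25 (n = (2 + (-⅕*13)²) + 159557 = (2 + (-13/5)²) + 159557 = (2 + 169/25) + 159557 = 219/25 + 159557 = 3989144/25 ≈ 1.5957e+5)
13*(-2556) - n = 13*(-2556) - 1*3989144/25 = -33228 - 3989144/25 = -4819844/25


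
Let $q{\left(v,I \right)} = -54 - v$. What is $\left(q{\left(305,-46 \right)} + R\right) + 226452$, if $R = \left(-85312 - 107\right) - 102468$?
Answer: $38206$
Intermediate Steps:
$R = -187887$ ($R = -85419 - 102468 = -187887$)
$\left(q{\left(305,-46 \right)} + R\right) + 226452 = \left(\left(-54 - 305\right) - 187887\right) + 226452 = \left(-359 - 187887\right) + 226452 = -188246 + 226452 = 38206$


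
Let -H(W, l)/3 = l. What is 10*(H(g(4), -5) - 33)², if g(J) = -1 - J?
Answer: 3240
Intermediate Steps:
H(W, l) = -3*l
10*(H(g(4), -5) - 33)² = 10*(-3*(-5) - 33)² = 10*(15 - 33)² = 10*(-18)² = 10*324 = 3240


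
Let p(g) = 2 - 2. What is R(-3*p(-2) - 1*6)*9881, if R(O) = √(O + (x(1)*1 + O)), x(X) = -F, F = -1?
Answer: 9881*I*√11 ≈ 32772.0*I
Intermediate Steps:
x(X) = 1 (x(X) = -1*(-1) = 1)
p(g) = 0
R(O) = √(1 + 2*O) (R(O) = √(O + (1*1 + O)) = √(O + (1 + O)) = √(1 + 2*O))
R(-3*p(-2) - 1*6)*9881 = √(1 + 2*(-3*0 - 1*6))*9881 = √(1 + 2*(0 - 6))*9881 = √(1 + 2*(-6))*9881 = √(1 - 12)*9881 = √(-11)*9881 = (I*√11)*9881 = 9881*I*√11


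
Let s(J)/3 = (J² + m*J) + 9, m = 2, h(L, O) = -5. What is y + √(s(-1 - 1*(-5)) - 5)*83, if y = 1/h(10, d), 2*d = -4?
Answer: -⅕ + 83*√94 ≈ 804.51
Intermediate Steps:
d = -2 (d = (½)*(-4) = -2)
s(J) = 27 + 3*J² + 6*J (s(J) = 3*((J² + 2*J) + 9) = 3*(9 + J² + 2*J) = 27 + 3*J² + 6*J)
y = -⅕ (y = 1/(-5) = -⅕ ≈ -0.20000)
y + √(s(-1 - 1*(-5)) - 5)*83 = -⅕ + √((27 + 3*(-1 - 1*(-5))² + 6*(-1 - 1*(-5))) - 5)*83 = -⅕ + √((27 + 3*(-1 + 5)² + 6*(-1 + 5)) - 5)*83 = -⅕ + √((27 + 3*4² + 6*4) - 5)*83 = -⅕ + √((27 + 3*16 + 24) - 5)*83 = -⅕ + √((27 + 48 + 24) - 5)*83 = -⅕ + √(99 - 5)*83 = -⅕ + √94*83 = -⅕ + 83*√94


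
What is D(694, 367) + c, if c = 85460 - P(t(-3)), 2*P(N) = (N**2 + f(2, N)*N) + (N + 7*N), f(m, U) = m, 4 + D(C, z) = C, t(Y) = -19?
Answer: 172129/2 ≈ 86065.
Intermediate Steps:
D(C, z) = -4 + C
P(N) = N**2/2 + 5*N (P(N) = ((N**2 + 2*N) + (N + 7*N))/2 = ((N**2 + 2*N) + 8*N)/2 = (N**2 + 10*N)/2 = N**2/2 + 5*N)
c = 170749/2 (c = 85460 - (-19)*(10 - 19)/2 = 85460 - (-19)*(-9)/2 = 85460 - 1*171/2 = 85460 - 171/2 = 170749/2 ≈ 85375.)
D(694, 367) + c = (-4 + 694) + 170749/2 = 690 + 170749/2 = 172129/2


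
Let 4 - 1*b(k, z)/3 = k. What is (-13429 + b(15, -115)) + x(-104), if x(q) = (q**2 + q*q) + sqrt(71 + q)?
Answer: 8170 + I*sqrt(33) ≈ 8170.0 + 5.7446*I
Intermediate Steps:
x(q) = sqrt(71 + q) + 2*q**2 (x(q) = (q**2 + q**2) + sqrt(71 + q) = 2*q**2 + sqrt(71 + q) = sqrt(71 + q) + 2*q**2)
b(k, z) = 12 - 3*k
(-13429 + b(15, -115)) + x(-104) = (-13429 + (12 - 3*15)) + (sqrt(71 - 104) + 2*(-104)**2) = (-13429 + (12 - 45)) + (sqrt(-33) + 2*10816) = (-13429 - 33) + (I*sqrt(33) + 21632) = -13462 + (21632 + I*sqrt(33)) = 8170 + I*sqrt(33)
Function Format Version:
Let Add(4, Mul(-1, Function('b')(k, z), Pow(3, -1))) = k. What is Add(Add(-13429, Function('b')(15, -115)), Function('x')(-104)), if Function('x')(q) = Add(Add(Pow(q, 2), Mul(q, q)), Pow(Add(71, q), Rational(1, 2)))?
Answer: Add(8170, Mul(I, Pow(33, Rational(1, 2)))) ≈ Add(8170.0, Mul(5.7446, I))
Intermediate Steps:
Function('x')(q) = Add(Pow(Add(71, q), Rational(1, 2)), Mul(2, Pow(q, 2))) (Function('x')(q) = Add(Add(Pow(q, 2), Pow(q, 2)), Pow(Add(71, q), Rational(1, 2))) = Add(Mul(2, Pow(q, 2)), Pow(Add(71, q), Rational(1, 2))) = Add(Pow(Add(71, q), Rational(1, 2)), Mul(2, Pow(q, 2))))
Function('b')(k, z) = Add(12, Mul(-3, k))
Add(Add(-13429, Function('b')(15, -115)), Function('x')(-104)) = Add(Add(-13429, Add(12, Mul(-3, 15))), Add(Pow(Add(71, -104), Rational(1, 2)), Mul(2, Pow(-104, 2)))) = Add(Add(-13429, Add(12, -45)), Add(Pow(-33, Rational(1, 2)), Mul(2, 10816))) = Add(Add(-13429, -33), Add(Mul(I, Pow(33, Rational(1, 2))), 21632)) = Add(-13462, Add(21632, Mul(I, Pow(33, Rational(1, 2))))) = Add(8170, Mul(I, Pow(33, Rational(1, 2))))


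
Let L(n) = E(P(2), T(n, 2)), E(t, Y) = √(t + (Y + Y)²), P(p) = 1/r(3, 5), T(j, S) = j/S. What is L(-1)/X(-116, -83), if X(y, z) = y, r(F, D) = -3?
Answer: -√6/348 ≈ -0.0070388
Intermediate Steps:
P(p) = -⅓ (P(p) = 1/(-3) = -⅓)
E(t, Y) = √(t + 4*Y²) (E(t, Y) = √(t + (2*Y)²) = √(t + 4*Y²))
L(n) = √(-⅓ + n²) (L(n) = √(-⅓ + 4*(n/2)²) = √(-⅓ + 4*(n²/4)) = √(-⅓ + n²))
L(-1)/X(-116, -83) = (√(-3 + 9*(-1)²)/3)/(-116) = (√(-3 + 9*1)/3)*(-1/116) = (√(-3 + 9)/3)*(-1/116) = (√6/3)*(-1/116) = -√6/348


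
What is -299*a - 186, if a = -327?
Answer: 97587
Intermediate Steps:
-299*a - 186 = -299*(-327) - 186 = 97773 - 186 = 97587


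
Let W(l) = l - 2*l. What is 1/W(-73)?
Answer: 1/73 ≈ 0.013699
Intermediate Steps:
W(l) = -l (W(l) = l - 2*l = -l)
1/W(-73) = 1/(-1*(-73)) = 1/73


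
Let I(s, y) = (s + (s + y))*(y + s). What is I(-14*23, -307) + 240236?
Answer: 838415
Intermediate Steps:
I(s, y) = (s + y)*(y + 2*s) (I(s, y) = (y + 2*s)*(s + y) = (s + y)*(y + 2*s))
I(-14*23, -307) + 240236 = ((-307)**2 + 2*(-14*23)**2 + 3*(-14*23)*(-307)) + 240236 = (94249 + 2*(-322)**2 + 3*(-322)*(-307)) + 240236 = (94249 + 2*103684 + 296562) + 240236 = (94249 + 207368 + 296562) + 240236 = 598179 + 240236 = 838415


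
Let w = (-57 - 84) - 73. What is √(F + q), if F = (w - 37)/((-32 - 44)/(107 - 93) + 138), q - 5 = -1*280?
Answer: I*√14903506/232 ≈ 16.64*I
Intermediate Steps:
q = -275 (q = 5 - 1*280 = 5 - 280 = -275)
w = -214 (w = -141 - 73 = -214)
F = -1757/928 (F = (-214 - 37)/((-32 - 44)/(107 - 93) + 138) = -251/(-76/14 + 138) = -251/(-76*1/14 + 138) = -251/(-38/7 + 138) = -251/928/7 = -251*7/928 = -1757/928 ≈ -1.8933)
√(F + q) = √(-1757/928 - 275) = √(-256957/928) = I*√14903506/232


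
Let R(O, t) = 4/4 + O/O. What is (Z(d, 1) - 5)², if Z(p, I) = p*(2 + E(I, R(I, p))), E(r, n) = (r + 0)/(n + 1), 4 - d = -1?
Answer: 400/9 ≈ 44.444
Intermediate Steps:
d = 5 (d = 4 - 1*(-1) = 4 + 1 = 5)
R(O, t) = 2 (R(O, t) = 4*(¼) + 1 = 1 + 1 = 2)
E(r, n) = r/(1 + n)
Z(p, I) = p*(2 + I/3) (Z(p, I) = p*(2 + I/(1 + 2)) = p*(2 + I/3))
(Z(d, 1) - 5)² = ((⅓)*5*(6 + 1) - 5)² = ((⅓)*5*7 - 5)² = (35/3 - 5)² = (20/3)² = 400/9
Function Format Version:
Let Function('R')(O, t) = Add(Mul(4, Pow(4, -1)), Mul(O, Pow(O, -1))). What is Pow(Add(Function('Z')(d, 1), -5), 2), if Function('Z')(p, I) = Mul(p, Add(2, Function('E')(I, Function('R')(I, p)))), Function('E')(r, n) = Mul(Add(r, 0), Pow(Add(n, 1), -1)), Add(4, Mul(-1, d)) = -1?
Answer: Rational(400, 9) ≈ 44.444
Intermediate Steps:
d = 5 (d = Add(4, Mul(-1, -1)) = Add(4, 1) = 5)
Function('R')(O, t) = 2 (Function('R')(O, t) = Add(Mul(4, Rational(1, 4)), 1) = Add(1, 1) = 2)
Function('E')(r, n) = Mul(r, Pow(Add(1, n), -1))
Function('Z')(p, I) = Mul(p, Add(2, Mul(Rational(1, 3), I))) (Function('Z')(p, I) = Mul(p, Add(2, Mul(I, Pow(Add(1, 2), -1)))) = Mul(p, Add(2, Mul(I, Pow(3, -1)))) = Mul(p, Add(2, Mul(I, Rational(1, 3)))) = Mul(p, Add(2, Mul(Rational(1, 3), I))))
Pow(Add(Function('Z')(d, 1), -5), 2) = Pow(Add(Mul(Rational(1, 3), 5, Add(6, 1)), -5), 2) = Pow(Add(Mul(Rational(1, 3), 5, 7), -5), 2) = Pow(Add(Rational(35, 3), -5), 2) = Pow(Rational(20, 3), 2) = Rational(400, 9)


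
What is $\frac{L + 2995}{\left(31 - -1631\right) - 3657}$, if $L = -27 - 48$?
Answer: $- \frac{584}{399} \approx -1.4637$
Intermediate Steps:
$L = -75$ ($L = -27 - 48 = -75$)
$\frac{L + 2995}{\left(31 - -1631\right) - 3657} = \frac{-75 + 2995}{\left(31 - -1631\right) - 3657} = \frac{2920}{\left(31 + 1631\right) - 3657} = \frac{2920}{1662 - 3657} = \frac{2920}{-1995} = 2920 \left(- \frac{1}{1995}\right) = - \frac{584}{399}$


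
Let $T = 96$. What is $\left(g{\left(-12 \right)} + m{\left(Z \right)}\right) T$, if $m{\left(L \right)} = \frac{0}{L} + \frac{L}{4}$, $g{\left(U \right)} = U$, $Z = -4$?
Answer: $-1248$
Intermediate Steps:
$m{\left(L \right)} = \frac{L}{4}$ ($m{\left(L \right)} = 0 + L \frac{1}{4} = 0 + \frac{L}{4} = \frac{L}{4}$)
$\left(g{\left(-12 \right)} + m{\left(Z \right)}\right) T = \left(-12 + \frac{1}{4} \left(-4\right)\right) 96 = \left(-12 - 1\right) 96 = \left(-13\right) 96 = -1248$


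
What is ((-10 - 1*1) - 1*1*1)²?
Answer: 144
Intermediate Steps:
((-10 - 1*1) - 1*1*1)² = ((-10 - 1) - 1*1)² = (-11 - 1)² = (-12)² = 144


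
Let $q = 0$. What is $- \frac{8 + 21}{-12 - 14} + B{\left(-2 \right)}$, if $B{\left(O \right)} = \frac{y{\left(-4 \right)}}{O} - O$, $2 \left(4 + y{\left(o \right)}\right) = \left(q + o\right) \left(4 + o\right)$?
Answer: $\frac{133}{26} \approx 5.1154$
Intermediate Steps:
$y{\left(o \right)} = -4 + \frac{o \left(4 + o\right)}{2}$ ($y{\left(o \right)} = -4 + \frac{\left(0 + o\right) \left(4 + o\right)}{2} = -4 + \frac{o \left(4 + o\right)}{2}$)
$B{\left(O \right)} = - O - \frac{4}{O}$ ($B{\left(O \right)} = \frac{-4 + \frac{\left(-4\right)^{2}}{2} + 2 \left(-4\right)}{O} - O = \frac{-4 + \frac{1}{2} \cdot 16 - 8}{O} - O = \frac{-4 + 8 - 8}{O} - O = - \frac{4}{O} - O = - O - \frac{4}{O}$)
$- \frac{8 + 21}{-12 - 14} + B{\left(-2 \right)} = - \frac{8 + 21}{-12 - 14} - \left(-2 + \frac{4}{-2}\right) = - \frac{29}{-26} + \left(2 - -2\right) = - \frac{29 \left(-1\right)}{26} + \left(2 + 2\right) = \left(-1\right) \left(- \frac{29}{26}\right) + 4 = \frac{29}{26} + 4 = \frac{133}{26}$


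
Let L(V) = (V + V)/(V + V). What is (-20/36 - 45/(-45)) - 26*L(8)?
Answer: -230/9 ≈ -25.556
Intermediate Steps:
L(V) = 1 (L(V) = (2*V)/((2*V)) = (2*V)*(1/(2*V)) = 1)
(-20/36 - 45/(-45)) - 26*L(8) = (-20/36 - 45/(-45)) - 26*1 = (-20*1/36 - 45*(-1/45)) - 26 = (-5/9 + 1) - 26 = 4/9 - 26 = -230/9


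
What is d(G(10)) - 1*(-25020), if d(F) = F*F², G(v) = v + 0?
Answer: 26020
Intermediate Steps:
G(v) = v
d(F) = F³
d(G(10)) - 1*(-25020) = 10³ - 1*(-25020) = 1000 + 25020 = 26020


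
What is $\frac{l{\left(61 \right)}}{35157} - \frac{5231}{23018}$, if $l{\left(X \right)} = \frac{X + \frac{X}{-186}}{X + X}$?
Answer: $- \frac{34204436497}{150519351636} \approx -0.22724$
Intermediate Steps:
$l{\left(X \right)} = \frac{185}{372}$ ($l{\left(X \right)} = \frac{X + X \left(- \frac{1}{186}\right)}{2 X} = \left(X - \frac{X}{186}\right) \frac{1}{2 X} = \frac{185 X}{186} \frac{1}{2 X} = \frac{185}{372}$)
$\frac{l{\left(61 \right)}}{35157} - \frac{5231}{23018} = \frac{185}{372 \cdot 35157} - \frac{5231}{23018} = \frac{185}{372} \cdot \frac{1}{35157} - \frac{5231}{23018} = \frac{185}{13078404} - \frac{5231}{23018} = - \frac{34204436497}{150519351636}$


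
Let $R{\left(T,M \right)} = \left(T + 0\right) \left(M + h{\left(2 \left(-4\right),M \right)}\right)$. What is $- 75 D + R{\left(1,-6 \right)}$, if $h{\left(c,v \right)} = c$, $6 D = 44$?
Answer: $-564$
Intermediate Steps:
$D = \frac{22}{3}$ ($D = \frac{1}{6} \cdot 44 = \frac{22}{3} \approx 7.3333$)
$R{\left(T,M \right)} = T \left(-8 + M\right)$ ($R{\left(T,M \right)} = \left(T + 0\right) \left(M + 2 \left(-4\right)\right) = T \left(M - 8\right) = T \left(-8 + M\right)$)
$- 75 D + R{\left(1,-6 \right)} = \left(-75\right) \frac{22}{3} + 1 \left(-8 - 6\right) = -550 + 1 \left(-14\right) = -550 - 14 = -564$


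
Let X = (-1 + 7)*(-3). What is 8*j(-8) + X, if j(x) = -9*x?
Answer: 558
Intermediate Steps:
X = -18 (X = 6*(-3) = -18)
8*j(-8) + X = 8*(-9*(-8)) - 18 = 8*72 - 18 = 576 - 18 = 558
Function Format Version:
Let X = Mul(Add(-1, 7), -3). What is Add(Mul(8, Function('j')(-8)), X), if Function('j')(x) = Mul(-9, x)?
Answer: 558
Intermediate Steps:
X = -18 (X = Mul(6, -3) = -18)
Add(Mul(8, Function('j')(-8)), X) = Add(Mul(8, Mul(-9, -8)), -18) = Add(Mul(8, 72), -18) = Add(576, -18) = 558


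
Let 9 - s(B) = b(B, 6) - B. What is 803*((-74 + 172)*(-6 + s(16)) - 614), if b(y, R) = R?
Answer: 529980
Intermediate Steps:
s(B) = 3 + B (s(B) = 9 - (6 - B) = 9 + (-6 + B) = 3 + B)
803*((-74 + 172)*(-6 + s(16)) - 614) = 803*((-74 + 172)*(-6 + (3 + 16)) - 614) = 803*(98*(-6 + 19) - 614) = 803*(98*13 - 614) = 803*(1274 - 614) = 803*660 = 529980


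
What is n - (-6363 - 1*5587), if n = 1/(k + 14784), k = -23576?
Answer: 105064399/8792 ≈ 11950.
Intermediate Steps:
n = -1/8792 (n = 1/(-23576 + 14784) = 1/(-8792) = -1/8792 ≈ -0.00011374)
n - (-6363 - 1*5587) = -1/8792 - (-6363 - 1*5587) = -1/8792 - (-6363 - 5587) = -1/8792 - 1*(-11950) = -1/8792 + 11950 = 105064399/8792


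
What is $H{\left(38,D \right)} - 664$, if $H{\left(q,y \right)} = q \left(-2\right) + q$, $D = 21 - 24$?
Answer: $-702$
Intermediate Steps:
$D = -3$ ($D = 21 - 24 = -3$)
$H{\left(q,y \right)} = - q$ ($H{\left(q,y \right)} = - 2 q + q = - q$)
$H{\left(38,D \right)} - 664 = \left(-1\right) 38 - 664 = -38 - 664 = -702$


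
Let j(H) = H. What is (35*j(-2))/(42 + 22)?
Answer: -35/32 ≈ -1.0938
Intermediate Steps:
(35*j(-2))/(42 + 22) = (35*(-2))/(42 + 22) = -70/64 = -70*1/64 = -35/32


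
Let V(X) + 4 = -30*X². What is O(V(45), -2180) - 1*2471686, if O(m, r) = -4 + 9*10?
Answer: -2471600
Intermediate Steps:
V(X) = -4 - 30*X²
O(m, r) = 86 (O(m, r) = -4 + 90 = 86)
O(V(45), -2180) - 1*2471686 = 86 - 1*2471686 = 86 - 2471686 = -2471600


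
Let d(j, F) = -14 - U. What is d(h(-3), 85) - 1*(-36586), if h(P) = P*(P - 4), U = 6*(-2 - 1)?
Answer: 36590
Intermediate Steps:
U = -18 (U = 6*(-3) = -18)
h(P) = P*(-4 + P)
d(j, F) = 4 (d(j, F) = -14 - 1*(-18) = -14 + 18 = 4)
d(h(-3), 85) - 1*(-36586) = 4 - 1*(-36586) = 4 + 36586 = 36590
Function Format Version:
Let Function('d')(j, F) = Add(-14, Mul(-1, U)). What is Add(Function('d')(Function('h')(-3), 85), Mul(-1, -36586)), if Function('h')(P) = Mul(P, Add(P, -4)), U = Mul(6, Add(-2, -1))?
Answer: 36590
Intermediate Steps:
U = -18 (U = Mul(6, -3) = -18)
Function('h')(P) = Mul(P, Add(-4, P))
Function('d')(j, F) = 4 (Function('d')(j, F) = Add(-14, Mul(-1, -18)) = Add(-14, 18) = 4)
Add(Function('d')(Function('h')(-3), 85), Mul(-1, -36586)) = Add(4, Mul(-1, -36586)) = Add(4, 36586) = 36590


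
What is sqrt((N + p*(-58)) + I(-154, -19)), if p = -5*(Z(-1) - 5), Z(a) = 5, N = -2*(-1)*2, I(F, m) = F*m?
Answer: sqrt(2930) ≈ 54.129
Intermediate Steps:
N = 4 (N = 2*2 = 4)
p = 0 (p = -5*(5 - 5) = -5*0 = 0)
sqrt((N + p*(-58)) + I(-154, -19)) = sqrt((4 + 0*(-58)) - 154*(-19)) = sqrt((4 + 0) + 2926) = sqrt(4 + 2926) = sqrt(2930)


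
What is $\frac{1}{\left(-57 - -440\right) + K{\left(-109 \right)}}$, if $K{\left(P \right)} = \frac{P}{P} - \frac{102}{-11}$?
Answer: $\frac{11}{4326} \approx 0.0025428$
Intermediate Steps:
$K{\left(P \right)} = \frac{113}{11}$ ($K{\left(P \right)} = 1 - - \frac{102}{11} = 1 + \frac{102}{11} = \frac{113}{11}$)
$\frac{1}{\left(-57 - -440\right) + K{\left(-109 \right)}} = \frac{1}{\left(-57 - -440\right) + \frac{113}{11}} = \frac{1}{\left(-57 + 440\right) + \frac{113}{11}} = \frac{1}{383 + \frac{113}{11}} = \frac{1}{\frac{4326}{11}} = \frac{11}{4326}$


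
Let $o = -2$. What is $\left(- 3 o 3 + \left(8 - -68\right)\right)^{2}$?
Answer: $8836$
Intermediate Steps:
$\left(- 3 o 3 + \left(8 - -68\right)\right)^{2} = \left(\left(-3\right) \left(-2\right) 3 + \left(8 - -68\right)\right)^{2} = \left(6 \cdot 3 + \left(8 + 68\right)\right)^{2} = \left(18 + 76\right)^{2} = 94^{2} = 8836$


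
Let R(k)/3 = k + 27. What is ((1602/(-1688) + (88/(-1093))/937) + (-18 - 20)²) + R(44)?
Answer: 1431448970415/864375004 ≈ 1656.1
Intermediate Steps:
R(k) = 81 + 3*k (R(k) = 3*(k + 27) = 3*(27 + k) = 81 + 3*k)
((1602/(-1688) + (88/(-1093))/937) + (-18 - 20)²) + R(44) = ((1602/(-1688) + (88/(-1093))/937) + (-18 - 20)²) + (81 + 3*44) = ((1602*(-1/1688) + (88*(-1/1093))*(1/937)) + (-38)²) + (81 + 132) = ((-801/844 - 88/1093*1/937) + 1444) + 213 = ((-801/844 - 88/1024141) + 1444) + 213 = (-820411213/864375004 + 1444) + 213 = 1247337094563/864375004 + 213 = 1431448970415/864375004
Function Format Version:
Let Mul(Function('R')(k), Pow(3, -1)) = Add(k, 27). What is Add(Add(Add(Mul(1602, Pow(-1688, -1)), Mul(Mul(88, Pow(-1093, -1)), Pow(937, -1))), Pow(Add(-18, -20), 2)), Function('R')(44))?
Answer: Rational(1431448970415, 864375004) ≈ 1656.1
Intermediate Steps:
Function('R')(k) = Add(81, Mul(3, k)) (Function('R')(k) = Mul(3, Add(k, 27)) = Mul(3, Add(27, k)) = Add(81, Mul(3, k)))
Add(Add(Add(Mul(1602, Pow(-1688, -1)), Mul(Mul(88, Pow(-1093, -1)), Pow(937, -1))), Pow(Add(-18, -20), 2)), Function('R')(44)) = Add(Add(Add(Mul(1602, Pow(-1688, -1)), Mul(Mul(88, Pow(-1093, -1)), Pow(937, -1))), Pow(Add(-18, -20), 2)), Add(81, Mul(3, 44))) = Add(Add(Add(Mul(1602, Rational(-1, 1688)), Mul(Mul(88, Rational(-1, 1093)), Rational(1, 937))), Pow(-38, 2)), Add(81, 132)) = Add(Add(Add(Rational(-801, 844), Mul(Rational(-88, 1093), Rational(1, 937))), 1444), 213) = Add(Add(Add(Rational(-801, 844), Rational(-88, 1024141)), 1444), 213) = Add(Add(Rational(-820411213, 864375004), 1444), 213) = Add(Rational(1247337094563, 864375004), 213) = Rational(1431448970415, 864375004)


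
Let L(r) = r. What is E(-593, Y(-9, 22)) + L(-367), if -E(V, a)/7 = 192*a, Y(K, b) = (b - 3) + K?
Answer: -13807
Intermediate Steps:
Y(K, b) = -3 + K + b (Y(K, b) = (-3 + b) + K = -3 + K + b)
E(V, a) = -1344*a
E(-593, Y(-9, 22)) + L(-367) = -1344*(-3 - 9 + 22) - 367 = -1344*10 - 367 = -13440 - 367 = -13807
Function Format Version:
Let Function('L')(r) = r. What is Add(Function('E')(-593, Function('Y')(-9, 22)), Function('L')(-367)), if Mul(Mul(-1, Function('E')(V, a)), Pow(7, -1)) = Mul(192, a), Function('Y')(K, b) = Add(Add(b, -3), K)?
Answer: -13807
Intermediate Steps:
Function('Y')(K, b) = Add(-3, K, b) (Function('Y')(K, b) = Add(Add(-3, b), K) = Add(-3, K, b))
Function('E')(V, a) = Mul(-1344, a) (Function('E')(V, a) = Mul(-7, Mul(192, a)) = Mul(-1344, a))
Add(Function('E')(-593, Function('Y')(-9, 22)), Function('L')(-367)) = Add(Mul(-1344, Add(-3, -9, 22)), -367) = Add(Mul(-1344, 10), -367) = Add(-13440, -367) = -13807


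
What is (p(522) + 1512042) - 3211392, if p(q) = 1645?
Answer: -1697705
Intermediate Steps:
(p(522) + 1512042) - 3211392 = (1645 + 1512042) - 3211392 = 1513687 - 3211392 = -1697705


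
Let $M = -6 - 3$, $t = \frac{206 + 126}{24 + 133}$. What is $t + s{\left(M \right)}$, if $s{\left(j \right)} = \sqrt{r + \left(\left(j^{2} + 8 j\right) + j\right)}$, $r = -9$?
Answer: $\frac{332}{157} + 3 i \approx 2.1147 + 3.0 i$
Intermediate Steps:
$t = \frac{332}{157} \approx 2.1147$
$M = -9$ ($M = -6 - 3 = -9$)
$s{\left(j \right)} = \sqrt{-9 + j^{2} + 9 j}$ ($s{\left(j \right)} = \sqrt{-9 + \left(\left(j^{2} + 8 j\right) + j\right)} = \sqrt{-9 + \left(j^{2} + 9 j\right)} = \sqrt{-9 + j^{2} + 9 j}$)
$t + s{\left(M \right)} = \frac{332}{157} + \sqrt{-9 + \left(-9\right)^{2} + 9 \left(-9\right)} = \frac{332}{157} + \sqrt{-9 + 81 - 81} = \frac{332}{157} + \sqrt{-9} = \frac{332}{157} + 3 i$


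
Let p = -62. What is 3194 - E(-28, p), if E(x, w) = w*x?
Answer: 1458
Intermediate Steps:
3194 - E(-28, p) = 3194 - (-62)*(-28) = 3194 - 1*1736 = 3194 - 1736 = 1458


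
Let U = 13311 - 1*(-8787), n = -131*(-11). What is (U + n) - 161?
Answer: 23378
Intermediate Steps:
n = 1441
U = 22098 (U = 13311 + 8787 = 22098)
(U + n) - 161 = (22098 + 1441) - 161 = 23539 - 161 = 23378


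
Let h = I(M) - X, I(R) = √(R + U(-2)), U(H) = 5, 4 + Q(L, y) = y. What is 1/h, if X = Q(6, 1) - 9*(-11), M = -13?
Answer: -12/1153 - I*√2/4612 ≈ -0.010408 - 0.00030664*I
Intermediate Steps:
Q(L, y) = -4 + y
I(R) = √(5 + R) (I(R) = √(R + 5) = √(5 + R))
X = 96 (X = (-4 + 1) - 9*(-11) = -3 + 99 = 96)
h = -96 + 2*I*√2 (h = √(5 - 13) - 1*96 = √(-8) - 96 = 2*I*√2 - 96 = -96 + 2*I*√2 ≈ -96.0 + 2.8284*I)
1/h = 1/(-96 + 2*I*√2)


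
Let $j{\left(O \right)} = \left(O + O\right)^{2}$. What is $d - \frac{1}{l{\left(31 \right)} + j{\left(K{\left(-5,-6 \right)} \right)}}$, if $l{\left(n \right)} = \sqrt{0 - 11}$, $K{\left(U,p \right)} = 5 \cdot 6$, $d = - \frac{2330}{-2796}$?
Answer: $\frac{64778455}{77760066} + \frac{i \sqrt{11}}{12960011} \approx 0.83306 + 2.5591 \cdot 10^{-7} i$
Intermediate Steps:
$d = \frac{5}{6}$ ($d = \left(-2330\right) \left(- \frac{1}{2796}\right) = \frac{5}{6} \approx 0.83333$)
$K{\left(U,p \right)} = 30$
$j{\left(O \right)} = 4 O^{2}$ ($j{\left(O \right)} = \left(2 O\right)^{2} = 4 O^{2}$)
$l{\left(n \right)} = i \sqrt{11}$ ($l{\left(n \right)} = \sqrt{-11} = i \sqrt{11}$)
$d - \frac{1}{l{\left(31 \right)} + j{\left(K{\left(-5,-6 \right)} \right)}} = \frac{5}{6} - \frac{1}{i \sqrt{11} + 4 \cdot 30^{2}} = \frac{5}{6} - \frac{1}{i \sqrt{11} + 4 \cdot 900} = \frac{5}{6} - \frac{1}{i \sqrt{11} + 3600} = \frac{5}{6} - \frac{1}{3600 + i \sqrt{11}}$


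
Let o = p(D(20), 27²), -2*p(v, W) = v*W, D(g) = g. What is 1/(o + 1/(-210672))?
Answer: -210672/1535798881 ≈ -0.00013717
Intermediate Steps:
p(v, W) = -W*v/2 (p(v, W) = -v*W/2 = -W*v/2)
o = -7290 (o = -½*27²*20 = -½*729*20 = -7290)
1/(o + 1/(-210672)) = 1/(-7290 + 1/(-210672)) = 1/(-7290 - 1/210672) = 1/(-1535798881/210672) = -210672/1535798881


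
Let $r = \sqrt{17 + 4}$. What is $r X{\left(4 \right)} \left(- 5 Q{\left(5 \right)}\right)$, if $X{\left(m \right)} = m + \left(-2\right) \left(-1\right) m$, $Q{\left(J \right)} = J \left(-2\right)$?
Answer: $600 \sqrt{21} \approx 2749.5$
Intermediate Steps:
$r = \sqrt{21} \approx 4.5826$
$Q{\left(J \right)} = - 2 J$
$X{\left(m \right)} = 3 m$ ($X{\left(m \right)} = m + 2 m = 3 m$)
$r X{\left(4 \right)} \left(- 5 Q{\left(5 \right)}\right) = \sqrt{21} \cdot 3 \cdot 4 \left(- 5 \left(\left(-2\right) 5\right)\right) = \sqrt{21} \cdot 12 \left(\left(-5\right) \left(-10\right)\right) = 12 \sqrt{21} \cdot 50 = 600 \sqrt{21}$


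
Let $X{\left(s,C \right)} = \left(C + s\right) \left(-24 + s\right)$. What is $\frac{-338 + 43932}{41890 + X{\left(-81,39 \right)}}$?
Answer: $\frac{21797}{23150} \approx 0.94156$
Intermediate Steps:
$X{\left(s,C \right)} = \left(-24 + s\right) \left(C + s\right)$
$\frac{-338 + 43932}{41890 + X{\left(-81,39 \right)}} = \frac{-338 + 43932}{41890 + \left(\left(-81\right)^{2} - 936 - -1944 + 39 \left(-81\right)\right)} = \frac{43594}{41890 + \left(6561 - 936 + 1944 - 3159\right)} = \frac{43594}{41890 + 4410} = \frac{43594}{46300} = 43594 \cdot \frac{1}{46300} = \frac{21797}{23150}$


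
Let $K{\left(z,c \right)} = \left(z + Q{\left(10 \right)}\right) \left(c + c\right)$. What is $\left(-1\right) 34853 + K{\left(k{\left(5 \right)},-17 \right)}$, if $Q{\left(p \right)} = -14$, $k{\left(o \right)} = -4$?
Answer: $-34241$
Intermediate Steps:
$K{\left(z,c \right)} = 2 c \left(-14 + z\right)$ ($K{\left(z,c \right)} = \left(z - 14\right) \left(c + c\right) = \left(-14 + z\right) 2 c = 2 c \left(-14 + z\right)$)
$\left(-1\right) 34853 + K{\left(k{\left(5 \right)},-17 \right)} = \left(-1\right) 34853 + 2 \left(-17\right) \left(-14 - 4\right) = -34853 + 2 \left(-17\right) \left(-18\right) = -34853 + 612 = -34241$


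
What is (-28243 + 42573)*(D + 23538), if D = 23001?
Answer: 666903870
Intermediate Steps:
(-28243 + 42573)*(D + 23538) = (-28243 + 42573)*(23001 + 23538) = 14330*46539 = 666903870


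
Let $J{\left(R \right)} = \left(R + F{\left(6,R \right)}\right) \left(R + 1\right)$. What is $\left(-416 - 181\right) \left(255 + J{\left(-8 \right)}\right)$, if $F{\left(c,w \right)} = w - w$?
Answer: $-185667$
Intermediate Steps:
$F{\left(c,w \right)} = 0$
$J{\left(R \right)} = R \left(1 + R\right)$ ($J{\left(R \right)} = \left(R + 0\right) \left(R + 1\right) = R \left(1 + R\right)$)
$\left(-416 - 181\right) \left(255 + J{\left(-8 \right)}\right) = \left(-416 - 181\right) \left(255 - 8 \left(1 - 8\right)\right) = - 597 \left(255 - -56\right) = - 597 \left(255 + 56\right) = \left(-597\right) 311 = -185667$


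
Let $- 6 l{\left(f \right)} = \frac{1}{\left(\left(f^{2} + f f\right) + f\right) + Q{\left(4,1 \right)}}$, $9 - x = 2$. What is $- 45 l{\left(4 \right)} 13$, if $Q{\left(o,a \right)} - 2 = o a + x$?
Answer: $\frac{195}{98} \approx 1.9898$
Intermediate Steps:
$x = 7$ ($x = 9 - 2 = 7$)
$Q{\left(o,a \right)} = 9 + a o$ ($Q{\left(o,a \right)} = 2 + \left(o a + 7\right) = 2 + \left(a o + 7\right) = 2 + \left(7 + a o\right) = 9 + a o$)
$l{\left(f \right)} = - \frac{1}{6 \left(13 + f + 2 f^{2}\right)}$ ($l{\left(f \right)} = - \frac{1}{6 \left(\left(\left(f^{2} + f f\right) + f\right) + \left(9 + 1 \cdot 4\right)\right)} = - \frac{1}{6 \left(\left(\left(f^{2} + f^{2}\right) + f\right) + \left(9 + 4\right)\right)} = - \frac{1}{6 \left(\left(2 f^{2} + f\right) + 13\right)} = - \frac{1}{6 \left(\left(f + 2 f^{2}\right) + 13\right)} = - \frac{1}{6 \left(13 + f + 2 f^{2}\right)}$)
$- 45 l{\left(4 \right)} 13 = - 45 \left(- \frac{1}{78 + 6 \cdot 4 + 12 \cdot 4^{2}}\right) 13 = - 45 \left(- \frac{1}{78 + 24 + 12 \cdot 16}\right) 13 = - 45 \left(- \frac{1}{78 + 24 + 192}\right) 13 = - 45 \left(- \frac{1}{294}\right) 13 = - 45 \left(\left(-1\right) \frac{1}{294}\right) 13 = \left(-45\right) \left(- \frac{1}{294}\right) 13 = \frac{15}{98} \cdot 13 = \frac{195}{98}$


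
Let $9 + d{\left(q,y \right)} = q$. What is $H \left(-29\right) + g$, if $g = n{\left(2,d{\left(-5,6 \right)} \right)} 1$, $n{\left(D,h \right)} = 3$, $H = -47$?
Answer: $1366$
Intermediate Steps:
$d{\left(q,y \right)} = -9 + q$
$g = 3$ ($g = 3 \cdot 1 = 3$)
$H \left(-29\right) + g = \left(-47\right) \left(-29\right) + 3 = 1363 + 3 = 1366$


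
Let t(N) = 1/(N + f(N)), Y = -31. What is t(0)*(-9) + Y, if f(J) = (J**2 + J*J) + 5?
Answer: -164/5 ≈ -32.800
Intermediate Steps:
f(J) = 5 + 2*J**2 (f(J) = (J**2 + J**2) + 5 = 2*J**2 + 5 = 5 + 2*J**2)
t(N) = 1/(5 + N + 2*N**2) (t(N) = 1/(N + (5 + 2*N**2)) = 1/(5 + N + 2*N**2))
t(0)*(-9) + Y = -9/(5 + 0 + 2*0**2) - 31 = -9/(5 + 0 + 2*0) - 31 = -9/(5 + 0 + 0) - 31 = -9/5 - 31 = -164/5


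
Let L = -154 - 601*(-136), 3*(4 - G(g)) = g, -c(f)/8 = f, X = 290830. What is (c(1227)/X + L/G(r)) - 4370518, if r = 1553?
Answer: -979401003631588/224084515 ≈ -4.3707e+6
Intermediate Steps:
c(f) = -8*f
G(g) = 4 - g/3
L = 81582 (L = -154 + 81736 = 81582)
(c(1227)/X + L/G(r)) - 4370518 = (-8*1227/290830 + 81582/(4 - ⅓*1553)) - 4370518 = (-9816*1/290830 + 81582/(4 - 1553/3)) - 4370518 = (-4908/145415 + 81582/(-1541/3)) - 4370518 = (-4908/145415 + 81582*(-3/1541)) - 4370518 = (-4908/145415 - 244746/1541) - 4370518 = -35597302818/224084515 - 4370518 = -979401003631588/224084515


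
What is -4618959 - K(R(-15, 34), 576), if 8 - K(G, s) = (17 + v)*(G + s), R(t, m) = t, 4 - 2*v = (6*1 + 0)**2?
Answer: -4618406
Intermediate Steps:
v = -16 (v = 2 - (6*1 + 0)**2/2 = 2 - (6 + 0)**2/2 = 2 - 1/2*6**2 = 2 - 1/2*36 = 2 - 18 = -16)
K(G, s) = 8 - G - s (K(G, s) = 8 - (17 - 16)*(G + s) = 8 - (G + s) = 8 + (-G - s) = 8 - G - s)
-4618959 - K(R(-15, 34), 576) = -4618959 - (8 - 1*(-15) - 1*576) = -4618959 - (8 + 15 - 576) = -4618959 - 1*(-553) = -4618959 + 553 = -4618406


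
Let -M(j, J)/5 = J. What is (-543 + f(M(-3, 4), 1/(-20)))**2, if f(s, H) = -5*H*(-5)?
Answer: 4739329/16 ≈ 2.9621e+5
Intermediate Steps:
M(j, J) = -5*J
f(s, H) = 25*H
(-543 + f(M(-3, 4), 1/(-20)))**2 = (-543 + 25*(1/(-20)))**2 = (-543 + 25*(1*(-1/20)))**2 = (-543 + 25*(-1/20))**2 = (-543 - 5/4)**2 = (-2177/4)**2 = 4739329/16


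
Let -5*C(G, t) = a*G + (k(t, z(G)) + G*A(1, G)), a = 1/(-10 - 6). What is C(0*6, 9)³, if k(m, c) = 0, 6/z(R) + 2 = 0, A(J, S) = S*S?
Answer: 0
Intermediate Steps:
A(J, S) = S²
z(R) = -3 (z(R) = 6/(-2 + 0) = 6/(-2) = 6*(-½) = -3)
a = -1/16 (a = 1/(-16) = -1/16 ≈ -0.062500)
C(G, t) = -G³/5 + G/80 (C(G, t) = -(-G/16 + (0 + G*G²))/5 = -(-G/16 + (0 + G³))/5 = -(-G/16 + G³)/5 = -(G³ - G/16)/5 = -G³/5 + G/80)
C(0*6, 9)³ = (-(0*6)³/5 + (0*6)/80)³ = (-⅕*0³ + (1/80)*0)³ = (-⅕*0 + 0)³ = (0 + 0)³ = 0³ = 0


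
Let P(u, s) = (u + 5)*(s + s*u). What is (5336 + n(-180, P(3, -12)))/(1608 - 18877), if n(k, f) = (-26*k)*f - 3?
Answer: 1791787/17269 ≈ 103.76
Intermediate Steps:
P(u, s) = (5 + u)*(s + s*u)
n(k, f) = -3 - 26*f*k (n(k, f) = -26*f*k - 3 = -3 - 26*f*k)
(5336 + n(-180, P(3, -12)))/(1608 - 18877) = (5336 + (-3 - 26*(-12*(5 + 3**2 + 6*3))*(-180)))/(1608 - 18877) = (5336 + (-3 - 26*(-12*(5 + 9 + 18))*(-180)))/(-17269) = (5336 + (-3 - 26*(-12*32)*(-180)))*(-1/17269) = (5336 + (-3 - 26*(-384)*(-180)))*(-1/17269) = (5336 + (-3 - 1797120))*(-1/17269) = (5336 - 1797123)*(-1/17269) = -1791787*(-1/17269) = 1791787/17269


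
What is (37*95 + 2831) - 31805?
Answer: -25459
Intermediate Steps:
(37*95 + 2831) - 31805 = (3515 + 2831) - 31805 = 6346 - 31805 = -25459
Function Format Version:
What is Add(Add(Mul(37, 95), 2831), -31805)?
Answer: -25459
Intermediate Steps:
Add(Add(Mul(37, 95), 2831), -31805) = Add(Add(3515, 2831), -31805) = Add(6346, -31805) = -25459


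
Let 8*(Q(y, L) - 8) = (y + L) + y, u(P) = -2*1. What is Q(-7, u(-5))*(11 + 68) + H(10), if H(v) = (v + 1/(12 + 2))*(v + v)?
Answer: 4728/7 ≈ 675.43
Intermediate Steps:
H(v) = 2*v*(1/14 + v) (H(v) = (v + 1/14)*(2*v) = (1/14 + v)*(2*v) = 2*v*(1/14 + v))
u(P) = -2
Q(y, L) = 8 + y/4 + L/8 (Q(y, L) = 8 + ((y + L) + y)/8 = 8 + ((L + y) + y)/8 = 8 + (L + 2*y)/8 = 8 + (y/4 + L/8) = 8 + y/4 + L/8)
Q(-7, u(-5))*(11 + 68) + H(10) = (8 + (1/4)*(-7) + (1/8)*(-2))*(11 + 68) + (1/7)*10*(1 + 14*10) = (8 - 7/4 - 1/4)*79 + (1/7)*10*(1 + 140) = 6*79 + (1/7)*10*141 = 474 + 1410/7 = 4728/7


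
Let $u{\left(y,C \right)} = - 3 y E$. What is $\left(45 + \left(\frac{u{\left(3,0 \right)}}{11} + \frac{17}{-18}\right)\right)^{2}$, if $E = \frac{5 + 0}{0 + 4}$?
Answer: $\frac{290395681}{156816} \approx 1851.8$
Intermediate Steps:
$E = \frac{5}{4} \approx 1.25$
$u{\left(y,C \right)} = - \frac{15 y}{4}$ ($u{\left(y,C \right)} = - 3 y \frac{5}{4} = - \frac{15 y}{4}$)
$\left(45 + \left(\frac{u{\left(3,0 \right)}}{11} + \frac{17}{-18}\right)\right)^{2} = \left(45 + \left(\frac{\left(- \frac{15}{4}\right) 3}{11} + \frac{17}{-18}\right)\right)^{2} = \left(45 + \left(\left(- \frac{45}{4}\right) \frac{1}{11} + 17 \left(- \frac{1}{18}\right)\right)\right)^{2} = \left(45 - \frac{779}{396}\right)^{2} = \left(\frac{17041}{396}\right)^{2} = \frac{290395681}{156816}$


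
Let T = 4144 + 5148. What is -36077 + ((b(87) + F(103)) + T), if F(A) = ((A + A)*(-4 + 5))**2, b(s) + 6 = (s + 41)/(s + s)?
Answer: 1361179/87 ≈ 15646.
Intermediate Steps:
T = 9292
b(s) = -6 + (41 + s)/(2*s) (b(s) = -6 + (s + 41)/(s + s) = -6 + (41 + s)/((2*s)) = -6 + (41 + s)*(1/(2*s)) = -6 + (41 + s)/(2*s))
F(A) = 4*A**2 (F(A) = ((2*A)*1)**2 = (2*A)**2 = 4*A**2)
-36077 + ((b(87) + F(103)) + T) = -36077 + (((1/2)*(41 - 11*87)/87 + 4*103**2) + 9292) = -36077 + (((1/2)*(1/87)*(41 - 957) + 4*10609) + 9292) = -36077 + (((1/2)*(1/87)*(-916) + 42436) + 9292) = -36077 + ((-458/87 + 42436) + 9292) = -36077 + (3691474/87 + 9292) = -36077 + 4499878/87 = 1361179/87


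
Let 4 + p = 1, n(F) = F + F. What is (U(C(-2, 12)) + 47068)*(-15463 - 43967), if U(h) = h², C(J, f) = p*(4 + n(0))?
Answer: -2805809160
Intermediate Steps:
n(F) = 2*F
p = -3 (p = -4 + 1 = -3)
C(J, f) = -12 (C(J, f) = -3*(4 + 2*0) = -3*(4 + 0) = -3*4 = -12)
(U(C(-2, 12)) + 47068)*(-15463 - 43967) = ((-12)² + 47068)*(-15463 - 43967) = (144 + 47068)*(-59430) = 47212*(-59430) = -2805809160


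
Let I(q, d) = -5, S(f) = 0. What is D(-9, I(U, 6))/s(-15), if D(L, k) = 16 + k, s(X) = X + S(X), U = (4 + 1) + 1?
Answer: -11/15 ≈ -0.73333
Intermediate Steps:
U = 6 (U = 5 + 1 = 6)
s(X) = X (s(X) = X + 0 = X)
D(-9, I(U, 6))/s(-15) = (16 - 5)/(-15) = 11*(-1/15) = -11/15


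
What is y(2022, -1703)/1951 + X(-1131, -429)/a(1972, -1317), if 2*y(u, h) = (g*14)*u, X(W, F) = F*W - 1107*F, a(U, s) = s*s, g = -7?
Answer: -18886282460/375998671 ≈ -50.230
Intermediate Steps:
a(U, s) = s²
X(W, F) = -1107*F + F*W
y(u, h) = -49*u (y(u, h) = ((-7*14)*u)/2 = (-98*u)/2 = -49*u)
y(2022, -1703)/1951 + X(-1131, -429)/a(1972, -1317) = -49*2022/1951 + (-429*(-1107 - 1131))/((-1317)²) = -99078*1/1951 - 429*(-2238)/1734489 = -99078/1951 + 960102*(1/1734489) = -99078/1951 + 106678/192721 = -18886282460/375998671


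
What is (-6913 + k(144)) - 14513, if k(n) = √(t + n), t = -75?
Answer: -21426 + √69 ≈ -21418.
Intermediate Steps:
k(n) = √(-75 + n)
(-6913 + k(144)) - 14513 = (-6913 + √(-75 + 144)) - 14513 = (-6913 + √69) - 14513 = -21426 + √69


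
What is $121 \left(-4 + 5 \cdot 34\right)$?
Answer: $20086$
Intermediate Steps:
$121 \left(-4 + 5 \cdot 34\right) = 121 \left(-4 + 170\right) = 121 \cdot 166 = 20086$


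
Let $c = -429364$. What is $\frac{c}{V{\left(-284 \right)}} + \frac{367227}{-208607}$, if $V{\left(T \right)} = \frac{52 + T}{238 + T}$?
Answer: $- \frac{73575511612}{864229} \approx -85134.0$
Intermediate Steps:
$V{\left(T \right)} = \frac{52 + T}{238 + T}$
$\frac{c}{V{\left(-284 \right)}} + \frac{367227}{-208607} = - \frac{429364}{\frac{1}{238 - 284} \left(52 - 284\right)} + \frac{367227}{-208607} = - \frac{429364}{\frac{1}{-46} \left(-232\right)} + 367227 \left(- \frac{1}{208607}\right) = - \frac{429364}{\left(- \frac{1}{46}\right) \left(-232\right)} - \frac{52461}{29801} = - \frac{429364}{\frac{116}{23}} - \frac{52461}{29801} = \left(-429364\right) \frac{23}{116} - \frac{52461}{29801} = - \frac{2468843}{29} - \frac{52461}{29801} = - \frac{73575511612}{864229}$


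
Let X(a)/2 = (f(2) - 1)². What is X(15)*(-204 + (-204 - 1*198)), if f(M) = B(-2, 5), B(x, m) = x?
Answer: -10908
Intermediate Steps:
f(M) = -2
X(a) = 18 (X(a) = 2*(-2 - 1)² = 2*(-3)² = 2*9 = 18)
X(15)*(-204 + (-204 - 1*198)) = 18*(-204 + (-204 - 1*198)) = 18*(-204 + (-204 - 198)) = 18*(-204 - 402) = 18*(-606) = -10908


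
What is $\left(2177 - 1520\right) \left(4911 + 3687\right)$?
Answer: $5648886$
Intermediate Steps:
$\left(2177 - 1520\right) \left(4911 + 3687\right) = 657 \cdot 8598 = 5648886$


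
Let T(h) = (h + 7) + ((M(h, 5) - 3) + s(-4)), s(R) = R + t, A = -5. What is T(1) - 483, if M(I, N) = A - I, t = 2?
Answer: -486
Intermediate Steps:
M(I, N) = -5 - I
s(R) = 2 + R (s(R) = R + 2 = 2 + R)
T(h) = -3 (T(h) = (h + 7) + (((-5 - h) - 3) + (2 - 4)) = (7 + h) + ((-8 - h) - 2) = (7 + h) + (-10 - h) = -3)
T(1) - 483 = -3 - 483 = -486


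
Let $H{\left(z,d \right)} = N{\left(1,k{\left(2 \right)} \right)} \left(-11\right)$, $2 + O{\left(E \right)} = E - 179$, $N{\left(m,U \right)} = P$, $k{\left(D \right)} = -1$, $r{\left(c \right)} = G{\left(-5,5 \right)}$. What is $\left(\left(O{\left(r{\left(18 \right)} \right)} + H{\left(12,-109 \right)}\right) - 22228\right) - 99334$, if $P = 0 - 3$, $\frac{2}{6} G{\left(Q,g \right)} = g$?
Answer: $-121695$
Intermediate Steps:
$G{\left(Q,g \right)} = 3 g$
$r{\left(c \right)} = 15$ ($r{\left(c \right)} = 3 \cdot 5 = 15$)
$P = -3$
$N{\left(m,U \right)} = -3$
$O{\left(E \right)} = -181 + E$ ($O{\left(E \right)} = -2 + \left(E - 179\right) = -2 + \left(-179 + E\right) = -181 + E$)
$H{\left(z,d \right)} = 33$ ($H{\left(z,d \right)} = \left(-3\right) \left(-11\right) = 33$)
$\left(\left(O{\left(r{\left(18 \right)} \right)} + H{\left(12,-109 \right)}\right) - 22228\right) - 99334 = \left(\left(\left(-181 + 15\right) + 33\right) - 22228\right) - 99334 = \left(\left(-166 + 33\right) - 22228\right) - 99334 = \left(-133 - 22228\right) - 99334 = -22361 - 99334 = -121695$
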